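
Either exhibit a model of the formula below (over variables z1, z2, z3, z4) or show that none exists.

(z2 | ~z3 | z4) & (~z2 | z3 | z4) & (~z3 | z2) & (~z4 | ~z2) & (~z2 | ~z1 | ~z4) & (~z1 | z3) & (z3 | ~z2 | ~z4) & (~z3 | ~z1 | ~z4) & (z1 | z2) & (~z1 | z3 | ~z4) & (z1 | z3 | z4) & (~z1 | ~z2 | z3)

z1: 1,  z2: 1,  z3: 1,  z4: 0

Branch on z3: set z3 = 1.
The clause (z2) is unit, so z2 = 1.
The clause (~z4) is unit, so z4 = 0.
No clause remains; z1 is free.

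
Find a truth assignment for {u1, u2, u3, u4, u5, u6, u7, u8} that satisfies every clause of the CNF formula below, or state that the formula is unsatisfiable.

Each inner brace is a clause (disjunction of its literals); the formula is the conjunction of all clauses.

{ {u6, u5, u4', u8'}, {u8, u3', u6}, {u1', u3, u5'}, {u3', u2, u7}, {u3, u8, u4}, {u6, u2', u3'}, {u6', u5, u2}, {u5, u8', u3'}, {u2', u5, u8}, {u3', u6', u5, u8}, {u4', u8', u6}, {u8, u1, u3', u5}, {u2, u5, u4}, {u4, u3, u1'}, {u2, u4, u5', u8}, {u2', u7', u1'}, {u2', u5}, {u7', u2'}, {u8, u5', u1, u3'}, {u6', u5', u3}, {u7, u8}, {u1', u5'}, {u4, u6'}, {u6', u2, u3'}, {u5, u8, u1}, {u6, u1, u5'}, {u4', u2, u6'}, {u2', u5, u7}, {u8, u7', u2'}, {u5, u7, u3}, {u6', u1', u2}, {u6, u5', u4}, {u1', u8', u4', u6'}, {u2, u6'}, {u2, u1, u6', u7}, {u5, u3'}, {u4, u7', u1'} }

Branch on u2: set u2 = 0.
From the singleton clause (u6'), u6 = 0.
Branch on u8: set u8 = 0.
From the singleton clause (u3'), u3 = 0.
From the singleton clause (u4), u4 = 1.
From the singleton clause (u7), u7 = 1.
Branch on u1: set u1 = 1.
From the singleton clause (u5'), u5 = 0.
Every clause now holds.

u1=1,  u2=0,  u3=0,  u4=1,  u5=0,  u6=0,  u7=1,  u8=0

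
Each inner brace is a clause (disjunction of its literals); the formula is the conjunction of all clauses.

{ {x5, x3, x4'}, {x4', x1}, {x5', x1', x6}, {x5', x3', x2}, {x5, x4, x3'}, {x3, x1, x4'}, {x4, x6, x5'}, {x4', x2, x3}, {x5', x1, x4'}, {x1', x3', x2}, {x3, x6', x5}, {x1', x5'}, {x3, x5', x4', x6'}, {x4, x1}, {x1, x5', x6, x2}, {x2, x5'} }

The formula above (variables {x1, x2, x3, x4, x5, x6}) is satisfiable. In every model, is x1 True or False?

Suppose x1 = 0.
The clause (x4') is unit, so x4 = 0.
Now (x4) is unsatisfied and unit — conflict.
So every satisfying assignment has x1 = True.

True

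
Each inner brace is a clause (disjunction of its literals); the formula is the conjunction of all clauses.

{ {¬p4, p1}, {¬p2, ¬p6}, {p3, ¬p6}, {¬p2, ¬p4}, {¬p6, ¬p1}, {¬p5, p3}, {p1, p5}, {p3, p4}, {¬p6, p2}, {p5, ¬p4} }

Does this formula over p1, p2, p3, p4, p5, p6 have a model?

Try p4 = False.
From the singleton clause (p3), p3 = True.
Try p2 = True.
From the singleton clause (¬p6), p6 = False.
Try p1 = True.
No clause remains; p5 is free.
A satisfying assignment: p1: True, p2: True, p3: True, p4: False, p5: True, p6: False.

Yes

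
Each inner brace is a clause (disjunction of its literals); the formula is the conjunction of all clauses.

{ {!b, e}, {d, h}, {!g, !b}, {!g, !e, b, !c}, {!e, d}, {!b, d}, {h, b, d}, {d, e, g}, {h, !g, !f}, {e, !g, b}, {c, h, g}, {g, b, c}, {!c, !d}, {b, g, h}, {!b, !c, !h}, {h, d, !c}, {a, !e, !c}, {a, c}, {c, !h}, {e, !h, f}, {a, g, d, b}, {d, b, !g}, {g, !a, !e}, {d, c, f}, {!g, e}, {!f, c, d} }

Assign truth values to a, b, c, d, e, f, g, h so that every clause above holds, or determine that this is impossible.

a ↦ true,  b ↦ false,  c ↦ false,  d ↦ true,  e ↦ true,  f ↦ false,  g ↦ true,  h ↦ false

Suppose b = false.
Suppose d = true.
Unit clause (!c) forces c = false.
Unit clause (g) forces g = true.
Unit clause (e) forces e = true.
Unit clause (a) forces a = true.
Unit clause (!h) forces h = false.
Unit clause (!f) forces f = false.
This assignment satisfies each clause.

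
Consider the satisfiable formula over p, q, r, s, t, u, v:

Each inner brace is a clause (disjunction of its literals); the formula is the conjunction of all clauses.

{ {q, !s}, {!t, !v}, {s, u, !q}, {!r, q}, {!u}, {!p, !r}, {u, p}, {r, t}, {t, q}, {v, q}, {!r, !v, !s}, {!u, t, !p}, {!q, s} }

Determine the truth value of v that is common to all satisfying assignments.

Suppose v = true.
Unit clause (!t) forces t = false.
Unit clause (!u) forces u = false.
Unit clause (p) forces p = true.
Unit clause (!r) forces r = false.
Now (r) is unsatisfied and unit — conflict.
So every satisfying assignment has v = False.

False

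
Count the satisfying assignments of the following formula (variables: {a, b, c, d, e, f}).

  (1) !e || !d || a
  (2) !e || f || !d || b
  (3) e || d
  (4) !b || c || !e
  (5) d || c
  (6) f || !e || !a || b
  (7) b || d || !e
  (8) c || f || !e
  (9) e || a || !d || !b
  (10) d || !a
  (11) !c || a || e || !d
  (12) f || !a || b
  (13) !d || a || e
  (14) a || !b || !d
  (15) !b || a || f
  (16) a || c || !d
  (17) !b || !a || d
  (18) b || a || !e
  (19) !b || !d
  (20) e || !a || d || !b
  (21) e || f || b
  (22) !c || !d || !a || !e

4

There are 2^6 = 64 truth assignments over (a, b, c, d, e, f).
Split on c. With c = true, the clauses containing c are satisfied and !c drops from the rest; 2 of the 2^5 = 32 assignments to the other variables satisfy what remains.
With c = false, by the same count on the reduced clause set, 2 assignments work.
Total: 2 + 2 = 4.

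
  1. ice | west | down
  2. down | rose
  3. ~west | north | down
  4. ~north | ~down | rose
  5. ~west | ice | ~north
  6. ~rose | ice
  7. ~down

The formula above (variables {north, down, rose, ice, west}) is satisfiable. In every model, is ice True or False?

True

Suppose ice = 0.
(~rose) alone gives rose = 0.
(down) alone gives down = 1.
But (~down) is also a unit clause — contradiction.
So every satisfying assignment has ice = True.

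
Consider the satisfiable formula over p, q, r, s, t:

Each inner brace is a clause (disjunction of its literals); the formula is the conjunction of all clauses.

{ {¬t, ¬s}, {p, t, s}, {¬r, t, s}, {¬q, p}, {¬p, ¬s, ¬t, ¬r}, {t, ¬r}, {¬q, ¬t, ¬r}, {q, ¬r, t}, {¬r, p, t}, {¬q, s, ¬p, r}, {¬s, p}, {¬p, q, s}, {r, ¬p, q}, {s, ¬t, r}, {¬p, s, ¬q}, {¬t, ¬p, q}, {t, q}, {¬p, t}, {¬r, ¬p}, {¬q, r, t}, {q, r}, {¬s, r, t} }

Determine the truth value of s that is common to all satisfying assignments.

Suppose s = True.
(¬t) alone gives t = False.
(¬r) alone gives r = False.
That conflicts with the unit clause (r).
So every satisfying assignment has s = False.

False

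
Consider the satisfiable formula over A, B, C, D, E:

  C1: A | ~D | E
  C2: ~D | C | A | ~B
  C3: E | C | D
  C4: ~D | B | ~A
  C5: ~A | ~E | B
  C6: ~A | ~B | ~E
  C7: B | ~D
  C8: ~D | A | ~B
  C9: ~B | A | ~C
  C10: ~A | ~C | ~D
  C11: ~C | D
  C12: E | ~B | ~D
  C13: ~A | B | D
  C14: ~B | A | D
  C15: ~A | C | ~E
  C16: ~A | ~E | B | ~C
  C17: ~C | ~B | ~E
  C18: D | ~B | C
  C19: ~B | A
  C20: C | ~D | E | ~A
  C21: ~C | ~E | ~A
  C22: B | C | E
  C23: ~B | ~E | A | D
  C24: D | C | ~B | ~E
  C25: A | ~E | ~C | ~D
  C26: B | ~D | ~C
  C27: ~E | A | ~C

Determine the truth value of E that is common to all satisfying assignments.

Suppose E = 0.
Try A = 1.
Try C = 1.
From the singleton clause (~D), D = 0.
That conflicts with the unit clause (D).
So C must be the other value — set C = 0.
From the singleton clause (D), D = 1.
That conflicts with the unit clause (~D).
Either choice for C ends in contradiction.
So A must be the other value — set A = 0.
From the singleton clause (~D), D = 0.
From the singleton clause (C), C = 1.
That conflicts with the unit clause (~C).
Either choice for A ends in contradiction.
So every satisfying assignment has E = True.

True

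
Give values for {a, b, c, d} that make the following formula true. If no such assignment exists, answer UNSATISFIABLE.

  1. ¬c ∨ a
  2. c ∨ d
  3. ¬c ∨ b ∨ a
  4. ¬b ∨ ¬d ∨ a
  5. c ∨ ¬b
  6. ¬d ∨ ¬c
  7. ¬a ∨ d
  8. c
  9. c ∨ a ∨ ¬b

UNSATISFIABLE

Unit clause (c) forces c = True.
Unit clause (a) forces a = True.
Unit clause (¬d) forces d = False.
But (d) is also a unit clause — contradiction.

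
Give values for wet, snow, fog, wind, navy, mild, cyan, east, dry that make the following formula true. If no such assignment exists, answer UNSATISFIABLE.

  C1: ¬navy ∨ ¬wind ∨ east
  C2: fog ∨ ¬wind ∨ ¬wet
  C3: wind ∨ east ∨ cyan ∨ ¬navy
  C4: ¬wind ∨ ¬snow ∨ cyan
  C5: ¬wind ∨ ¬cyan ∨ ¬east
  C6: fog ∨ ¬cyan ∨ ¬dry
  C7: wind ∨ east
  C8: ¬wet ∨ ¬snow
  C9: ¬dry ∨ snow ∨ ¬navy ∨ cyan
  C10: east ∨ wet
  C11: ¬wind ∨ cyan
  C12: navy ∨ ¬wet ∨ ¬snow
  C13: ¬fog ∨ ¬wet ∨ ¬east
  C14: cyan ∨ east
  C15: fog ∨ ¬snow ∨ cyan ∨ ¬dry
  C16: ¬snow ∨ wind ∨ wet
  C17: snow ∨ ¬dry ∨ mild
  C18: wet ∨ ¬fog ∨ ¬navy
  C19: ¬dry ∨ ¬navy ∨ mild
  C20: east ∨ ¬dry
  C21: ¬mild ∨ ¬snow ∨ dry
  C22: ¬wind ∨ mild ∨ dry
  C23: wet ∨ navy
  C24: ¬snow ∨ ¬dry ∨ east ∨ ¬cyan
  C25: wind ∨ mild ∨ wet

Try wind = False.
Unit clause (east) forces east = True.
Try wet = True.
Unit clause (¬snow) forces snow = False.
Unit clause (¬fog) forces fog = False.
Try cyan = True.
Unit clause (¬dry) forces dry = False.
No clause remains; navy, mild are free.

wet=True,  snow=False,  fog=False,  wind=False,  navy=False,  mild=True,  cyan=True,  east=True,  dry=False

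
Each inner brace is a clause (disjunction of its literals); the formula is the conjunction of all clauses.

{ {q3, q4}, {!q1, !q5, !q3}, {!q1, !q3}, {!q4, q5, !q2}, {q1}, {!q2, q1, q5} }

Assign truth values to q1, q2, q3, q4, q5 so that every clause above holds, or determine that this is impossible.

The clause (q1) is unit, so q1 = true.
The clause (!q3) is unit, so q3 = false.
The clause (q4) is unit, so q4 = true.
Try q5 = true.
No clause remains; q2 is free.

q1: true; q2: false; q3: false; q4: true; q5: true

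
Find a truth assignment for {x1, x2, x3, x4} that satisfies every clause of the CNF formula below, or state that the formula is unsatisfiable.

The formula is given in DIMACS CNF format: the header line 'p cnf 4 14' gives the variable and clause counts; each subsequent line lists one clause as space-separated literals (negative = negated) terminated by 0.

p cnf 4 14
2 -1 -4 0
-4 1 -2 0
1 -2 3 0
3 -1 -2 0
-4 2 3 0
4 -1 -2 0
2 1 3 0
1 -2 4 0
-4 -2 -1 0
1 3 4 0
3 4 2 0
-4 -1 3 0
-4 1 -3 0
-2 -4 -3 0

x1=True; x2=False; x3=True; x4=False

Try x2 = False.
Try x1 = True.
Unit clause (¬x4) forces x4 = False.
Unit clause (x3) forces x3 = True.
This assignment satisfies each clause.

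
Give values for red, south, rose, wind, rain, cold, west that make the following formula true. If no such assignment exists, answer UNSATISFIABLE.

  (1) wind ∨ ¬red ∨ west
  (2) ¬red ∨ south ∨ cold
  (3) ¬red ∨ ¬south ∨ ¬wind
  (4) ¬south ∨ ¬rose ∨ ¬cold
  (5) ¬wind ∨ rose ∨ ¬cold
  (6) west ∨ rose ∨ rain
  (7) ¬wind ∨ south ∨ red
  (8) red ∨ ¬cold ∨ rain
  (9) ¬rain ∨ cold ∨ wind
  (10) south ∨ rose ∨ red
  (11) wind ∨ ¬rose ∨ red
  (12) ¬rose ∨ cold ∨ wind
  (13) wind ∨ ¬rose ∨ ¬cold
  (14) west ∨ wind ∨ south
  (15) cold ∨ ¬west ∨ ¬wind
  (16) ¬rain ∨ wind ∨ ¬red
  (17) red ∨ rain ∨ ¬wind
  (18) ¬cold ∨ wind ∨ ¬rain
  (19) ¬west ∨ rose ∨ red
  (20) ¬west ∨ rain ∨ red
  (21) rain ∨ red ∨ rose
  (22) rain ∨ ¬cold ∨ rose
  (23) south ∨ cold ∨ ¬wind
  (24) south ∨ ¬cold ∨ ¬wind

Case wind = True:
Case red = False:
(south) alone gives south = True.
(rain) alone gives rain = True.
Case rose = True:
(¬cold) alone gives cold = False.
(¬west) alone gives west = False.
This assignment satisfies each clause.

red ↦ False,  south ↦ True,  rose ↦ True,  wind ↦ True,  rain ↦ True,  cold ↦ False,  west ↦ False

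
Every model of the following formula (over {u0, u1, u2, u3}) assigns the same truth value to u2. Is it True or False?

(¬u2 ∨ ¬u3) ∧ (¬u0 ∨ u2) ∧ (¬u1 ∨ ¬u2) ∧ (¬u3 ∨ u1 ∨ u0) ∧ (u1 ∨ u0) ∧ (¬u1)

Suppose u2 = False.
(¬u0) alone gives u0 = False.
(u1) alone gives u1 = True.
But (¬u1) is also a unit clause — contradiction.
So every satisfying assignment has u2 = True.

True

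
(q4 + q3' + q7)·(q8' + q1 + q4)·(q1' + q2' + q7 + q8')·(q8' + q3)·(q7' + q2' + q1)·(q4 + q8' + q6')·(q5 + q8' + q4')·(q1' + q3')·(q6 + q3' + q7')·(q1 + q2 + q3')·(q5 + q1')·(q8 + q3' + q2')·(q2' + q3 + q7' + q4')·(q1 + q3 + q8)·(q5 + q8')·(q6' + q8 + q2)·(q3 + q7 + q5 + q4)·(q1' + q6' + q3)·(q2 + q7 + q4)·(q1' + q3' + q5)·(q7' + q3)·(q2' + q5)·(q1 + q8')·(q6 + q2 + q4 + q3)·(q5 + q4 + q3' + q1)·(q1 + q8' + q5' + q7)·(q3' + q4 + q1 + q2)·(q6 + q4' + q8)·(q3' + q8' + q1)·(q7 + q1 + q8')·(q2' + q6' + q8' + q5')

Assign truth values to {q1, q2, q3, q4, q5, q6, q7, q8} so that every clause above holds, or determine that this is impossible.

q1=1,  q2=1,  q3=0,  q4=0,  q5=1,  q6=0,  q7=0,  q8=0

Try q8 = 0.
Try q1 = 1.
Unit clause (q3') forces q3 = 0.
Unit clause (q5) forces q5 = 1.
Unit clause (q6') forces q6 = 0.
Unit clause (q7') forces q7 = 0.
Unit clause (q4') forces q4 = 0.
Unit clause (q2) forces q2 = 1.
This assignment satisfies each clause.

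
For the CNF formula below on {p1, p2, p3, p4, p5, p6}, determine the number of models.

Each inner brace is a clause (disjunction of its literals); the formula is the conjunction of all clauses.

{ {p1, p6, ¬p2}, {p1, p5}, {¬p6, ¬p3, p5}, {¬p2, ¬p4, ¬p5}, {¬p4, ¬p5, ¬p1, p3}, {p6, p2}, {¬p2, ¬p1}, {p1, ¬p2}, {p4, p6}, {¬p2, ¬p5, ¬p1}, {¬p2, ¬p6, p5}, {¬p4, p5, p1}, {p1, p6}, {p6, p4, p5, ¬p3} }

9

There are 2^6 = 64 truth assignments over (p1, p2, p3, p4, p5, p6).
Split on p6. With p6 = True, the clauses containing p6 are satisfied and ¬p6 drops from the rest; 9 of the 2^5 = 32 assignments to the other variables satisfy what remains.
With p6 = False, by the same count on the reduced clause set, 0 assignments work.
Total: 9 + 0 = 9.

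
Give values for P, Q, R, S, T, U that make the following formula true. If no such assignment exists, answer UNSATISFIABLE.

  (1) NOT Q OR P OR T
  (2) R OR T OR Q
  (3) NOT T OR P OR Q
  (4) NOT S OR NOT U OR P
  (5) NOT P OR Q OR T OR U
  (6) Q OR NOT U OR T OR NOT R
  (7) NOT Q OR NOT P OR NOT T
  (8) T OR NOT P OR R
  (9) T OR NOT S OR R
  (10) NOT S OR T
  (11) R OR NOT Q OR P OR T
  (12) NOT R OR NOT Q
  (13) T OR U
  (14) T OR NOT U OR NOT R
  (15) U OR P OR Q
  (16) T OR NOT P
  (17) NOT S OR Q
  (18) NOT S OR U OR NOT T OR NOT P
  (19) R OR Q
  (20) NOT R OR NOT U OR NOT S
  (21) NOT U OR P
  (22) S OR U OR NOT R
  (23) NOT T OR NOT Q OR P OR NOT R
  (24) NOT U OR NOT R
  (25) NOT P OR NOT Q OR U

Case S = false:
Case R = false:
The clause (Q) is unit, so Q = true.
Case P = false:
The clause (T) is unit, so T = true.
The clause (NOT U) is unit, so U = false.
Every clause now holds.

P ↦ false; Q ↦ true; R ↦ false; S ↦ false; T ↦ true; U ↦ false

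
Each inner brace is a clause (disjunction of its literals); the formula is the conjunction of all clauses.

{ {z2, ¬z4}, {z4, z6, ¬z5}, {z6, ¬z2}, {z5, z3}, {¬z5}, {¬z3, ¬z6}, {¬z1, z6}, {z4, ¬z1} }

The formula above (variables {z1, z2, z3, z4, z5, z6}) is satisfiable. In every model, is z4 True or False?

Suppose z4 = True.
Unit clause (z2) forces z2 = True.
Unit clause (z6) forces z6 = True.
Unit clause (¬z5) forces z5 = False.
Unit clause (z3) forces z3 = True.
But (¬z3) is also a unit clause — contradiction.
So every satisfying assignment has z4 = False.

False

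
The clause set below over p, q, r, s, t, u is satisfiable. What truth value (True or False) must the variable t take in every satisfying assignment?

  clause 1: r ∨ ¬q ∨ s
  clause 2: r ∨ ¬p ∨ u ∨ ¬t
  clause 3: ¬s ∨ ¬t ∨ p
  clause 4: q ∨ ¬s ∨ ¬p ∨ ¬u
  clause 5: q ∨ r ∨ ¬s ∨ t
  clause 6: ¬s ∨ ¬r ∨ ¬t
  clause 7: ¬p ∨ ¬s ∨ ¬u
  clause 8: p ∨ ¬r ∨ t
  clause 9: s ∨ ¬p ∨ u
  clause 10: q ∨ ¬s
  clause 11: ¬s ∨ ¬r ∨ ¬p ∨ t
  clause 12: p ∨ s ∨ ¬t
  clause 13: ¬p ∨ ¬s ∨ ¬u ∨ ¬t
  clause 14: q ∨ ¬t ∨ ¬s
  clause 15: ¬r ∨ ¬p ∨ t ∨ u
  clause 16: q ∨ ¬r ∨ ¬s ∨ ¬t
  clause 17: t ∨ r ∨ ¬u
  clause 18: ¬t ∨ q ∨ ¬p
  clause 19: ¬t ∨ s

Suppose t = True.
(s) alone gives s = True.
(p) alone gives p = True.
(¬r) alone gives r = False.
(u) alone gives u = True.
But (¬u) is also a unit clause — contradiction.
So every satisfying assignment has t = False.

False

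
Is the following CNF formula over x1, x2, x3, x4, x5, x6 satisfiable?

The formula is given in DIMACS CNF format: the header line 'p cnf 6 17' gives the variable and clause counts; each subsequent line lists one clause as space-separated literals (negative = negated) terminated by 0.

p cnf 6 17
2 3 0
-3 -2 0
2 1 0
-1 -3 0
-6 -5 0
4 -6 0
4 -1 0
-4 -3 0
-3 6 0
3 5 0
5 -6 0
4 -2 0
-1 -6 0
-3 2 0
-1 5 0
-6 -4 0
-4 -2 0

No, unsatisfiable

Suppose x2 = True.
(¬x3) alone gives x3 = False.
(x5) alone gives x5 = True.
(¬x6) alone gives x6 = False.
(x4) alone gives x4 = True.
Now (¬x4) is unsatisfied and unit — conflict.
Undo x2 and try x2 = False.
(x3) alone gives x3 = True.
Now (¬x3) is unsatisfied and unit — conflict.
Neither x2 = True nor x2 = False works.
No assignment satisfies every clause.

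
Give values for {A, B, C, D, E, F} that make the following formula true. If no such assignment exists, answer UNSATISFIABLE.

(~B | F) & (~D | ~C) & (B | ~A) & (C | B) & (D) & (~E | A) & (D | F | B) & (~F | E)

A ↦ 1, B ↦ 1, C ↦ 0, D ↦ 1, E ↦ 1, F ↦ 1

Unit clause (D) forces D = 1.
Unit clause (~C) forces C = 0.
Unit clause (B) forces B = 1.
Unit clause (F) forces F = 1.
Unit clause (E) forces E = 1.
Unit clause (A) forces A = 1.
All clauses are satisfied.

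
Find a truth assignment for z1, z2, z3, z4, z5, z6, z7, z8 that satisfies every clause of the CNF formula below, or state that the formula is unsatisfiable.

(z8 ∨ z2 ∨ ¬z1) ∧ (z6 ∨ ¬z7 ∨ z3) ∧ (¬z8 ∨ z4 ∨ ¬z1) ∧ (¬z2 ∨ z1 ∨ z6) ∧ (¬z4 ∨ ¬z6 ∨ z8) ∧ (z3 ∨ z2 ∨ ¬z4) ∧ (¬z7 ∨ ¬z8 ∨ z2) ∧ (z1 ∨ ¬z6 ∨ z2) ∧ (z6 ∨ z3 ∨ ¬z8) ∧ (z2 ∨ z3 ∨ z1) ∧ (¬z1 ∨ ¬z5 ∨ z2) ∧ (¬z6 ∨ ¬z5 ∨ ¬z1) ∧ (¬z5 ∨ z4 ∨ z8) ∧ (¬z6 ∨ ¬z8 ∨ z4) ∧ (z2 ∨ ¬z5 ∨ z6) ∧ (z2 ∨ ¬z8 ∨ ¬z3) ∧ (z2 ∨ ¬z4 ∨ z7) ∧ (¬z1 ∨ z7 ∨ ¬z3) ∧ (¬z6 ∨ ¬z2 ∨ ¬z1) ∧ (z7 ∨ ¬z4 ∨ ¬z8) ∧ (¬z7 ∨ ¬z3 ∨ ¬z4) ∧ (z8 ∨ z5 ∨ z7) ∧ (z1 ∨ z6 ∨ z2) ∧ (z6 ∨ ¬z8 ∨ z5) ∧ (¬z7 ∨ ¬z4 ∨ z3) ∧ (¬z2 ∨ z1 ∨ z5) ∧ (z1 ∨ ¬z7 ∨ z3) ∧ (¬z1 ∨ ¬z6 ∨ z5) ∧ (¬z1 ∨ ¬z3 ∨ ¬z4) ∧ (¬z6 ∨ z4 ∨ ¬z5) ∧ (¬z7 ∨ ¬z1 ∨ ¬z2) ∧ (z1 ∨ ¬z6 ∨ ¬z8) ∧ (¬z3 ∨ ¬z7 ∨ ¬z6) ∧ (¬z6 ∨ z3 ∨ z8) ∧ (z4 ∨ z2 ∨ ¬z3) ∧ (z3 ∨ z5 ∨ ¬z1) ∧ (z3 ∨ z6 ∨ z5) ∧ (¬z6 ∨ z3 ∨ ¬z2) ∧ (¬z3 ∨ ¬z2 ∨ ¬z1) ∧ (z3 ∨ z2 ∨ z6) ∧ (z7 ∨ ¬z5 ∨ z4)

Try z8 = False.
Try z2 = True.
Try z1 = True.
From the singleton clause (¬z6), z6 = False.
From the singleton clause (¬z7), z7 = False.
From the singleton clause (¬z3), z3 = False.
From the singleton clause (z5), z5 = True.
From the singleton clause (z4), z4 = True.
This assignment satisfies each clause.

z1 ↦ True, z2 ↦ True, z3 ↦ False, z4 ↦ True, z5 ↦ True, z6 ↦ False, z7 ↦ False, z8 ↦ False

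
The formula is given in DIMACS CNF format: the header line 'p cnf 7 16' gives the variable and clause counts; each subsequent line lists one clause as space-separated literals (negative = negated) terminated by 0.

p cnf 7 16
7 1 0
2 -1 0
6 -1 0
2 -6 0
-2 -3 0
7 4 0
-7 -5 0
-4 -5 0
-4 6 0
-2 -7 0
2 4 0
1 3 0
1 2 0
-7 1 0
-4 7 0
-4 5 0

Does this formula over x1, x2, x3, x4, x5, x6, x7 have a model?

No, unsatisfiable

Suppose x7 = True.
From the singleton clause (¬x5), x5 = False.
From the singleton clause (¬x2), x2 = False.
From the singleton clause (¬x1), x1 = False.
That conflicts with the unit clause (x1).
That branch fails; take x7 = False instead.
From the singleton clause (x1), x1 = True.
From the singleton clause (x2), x2 = True.
From the singleton clause (x6), x6 = True.
From the singleton clause (¬x3), x3 = False.
From the singleton clause (x4), x4 = True.
That conflicts with the unit clause (¬x4).
Neither x7 = True nor x7 = False works.
No assignment satisfies every clause.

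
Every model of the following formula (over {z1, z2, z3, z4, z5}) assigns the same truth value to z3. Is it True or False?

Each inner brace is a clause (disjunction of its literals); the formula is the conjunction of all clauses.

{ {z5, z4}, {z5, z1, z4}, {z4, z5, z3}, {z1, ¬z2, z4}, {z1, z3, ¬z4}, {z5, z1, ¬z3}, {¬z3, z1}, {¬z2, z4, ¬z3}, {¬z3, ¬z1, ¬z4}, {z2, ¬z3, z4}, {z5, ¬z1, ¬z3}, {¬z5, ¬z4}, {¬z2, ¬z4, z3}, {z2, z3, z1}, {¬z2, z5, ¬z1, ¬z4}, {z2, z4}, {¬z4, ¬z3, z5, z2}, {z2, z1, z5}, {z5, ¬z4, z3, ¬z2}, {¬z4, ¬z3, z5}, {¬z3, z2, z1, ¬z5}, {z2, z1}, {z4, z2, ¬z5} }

Suppose z3 = True.
The clause (z1) is unit, so z1 = True.
The clause (¬z4) is unit, so z4 = False.
The clause (z5) is unit, so z5 = True.
The clause (¬z2) is unit, so z2 = False.
Now (z2) is unsatisfied and unit — conflict.
So every satisfying assignment has z3 = False.

False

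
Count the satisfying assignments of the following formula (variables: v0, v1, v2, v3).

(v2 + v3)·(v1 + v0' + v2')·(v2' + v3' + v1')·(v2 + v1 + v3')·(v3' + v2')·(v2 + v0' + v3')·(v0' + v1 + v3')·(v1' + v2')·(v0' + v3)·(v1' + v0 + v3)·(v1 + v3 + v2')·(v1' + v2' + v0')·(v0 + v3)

There are 2^4 = 16 truth assignments over (v0, v1, v2, v3).
Check each against the 13 clauses (columns in the order v0, v1, v2, v3):
  F F F F  ✗ fails (v2 + v3)
  F F F T  ✗ fails (v2 + v1 + v3')
  F F T F  ✗ fails (v1 + v3 + v2')
  F F T T  ✗ fails (v3' + v2')
  F T F F  ✗ fails (v2 + v3)
  F T F T  ✓ satisfies all
  F T T F  ✗ fails (v1' + v2')
  F T T T  ✗ fails (v2' + v3' + v1')
  T F F F  ✗ fails (v2 + v3)
  T F F T  ✗ fails (v2 + v1 + v3')
  T F T F  ✗ fails (v1 + v0' + v2')
  T F T T  ✗ fails (v1 + v0' + v2')
  T T F F  ✗ fails (v2 + v3)
  T T F T  ✗ fails (v2 + v0' + v3')
  T T T F  ✗ fails (v1' + v2')
  T T T T  ✗ fails (v2' + v3' + v1')
1 of the 16 rows is a model.

1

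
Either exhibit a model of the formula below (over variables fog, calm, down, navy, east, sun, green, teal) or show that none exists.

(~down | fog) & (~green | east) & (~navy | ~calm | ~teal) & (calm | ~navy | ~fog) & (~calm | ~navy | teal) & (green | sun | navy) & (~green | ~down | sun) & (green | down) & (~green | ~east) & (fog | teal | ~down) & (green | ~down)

UNSATISFIABLE

Try down = 0.
The clause (green) is unit, so green = 1.
The clause (east) is unit, so east = 1.
But (~east) is also a unit clause — contradiction.
Undo down and try down = 1.
The clause (fog) is unit, so fog = 1.
The clause (green) is unit, so green = 1.
The clause (east) is unit, so east = 1.
But (~east) is also a unit clause — contradiction.
Either choice for down ends in contradiction.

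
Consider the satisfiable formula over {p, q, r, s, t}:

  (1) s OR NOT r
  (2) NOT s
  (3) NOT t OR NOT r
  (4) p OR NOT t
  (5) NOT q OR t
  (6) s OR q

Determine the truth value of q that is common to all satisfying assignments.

True

Suppose q = false.
(NOT s) alone gives s = false.
But (s) is also a unit clause — contradiction.
So every satisfying assignment has q = True.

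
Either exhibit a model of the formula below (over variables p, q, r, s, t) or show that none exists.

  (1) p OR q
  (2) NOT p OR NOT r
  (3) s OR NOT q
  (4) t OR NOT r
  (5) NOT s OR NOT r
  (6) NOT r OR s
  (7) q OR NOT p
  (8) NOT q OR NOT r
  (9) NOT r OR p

Case p = true:
The clause (NOT r) is unit, so r = false.
The clause (q) is unit, so q = true.
The clause (s) is unit, so s = true.
All clauses hold; t can take either value.

p=true,  q=true,  r=false,  s=true,  t=true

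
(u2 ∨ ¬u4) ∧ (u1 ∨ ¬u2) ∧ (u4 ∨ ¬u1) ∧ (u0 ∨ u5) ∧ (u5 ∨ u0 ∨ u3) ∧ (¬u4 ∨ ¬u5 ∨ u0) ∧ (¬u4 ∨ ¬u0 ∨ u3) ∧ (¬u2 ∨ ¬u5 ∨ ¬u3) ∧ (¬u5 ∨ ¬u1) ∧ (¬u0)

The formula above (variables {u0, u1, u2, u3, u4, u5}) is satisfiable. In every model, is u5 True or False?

Suppose u5 = False.
From the singleton clause (u0), u0 = True.
Now (¬u0) is unsatisfied and unit — conflict.
So every satisfying assignment has u5 = True.

True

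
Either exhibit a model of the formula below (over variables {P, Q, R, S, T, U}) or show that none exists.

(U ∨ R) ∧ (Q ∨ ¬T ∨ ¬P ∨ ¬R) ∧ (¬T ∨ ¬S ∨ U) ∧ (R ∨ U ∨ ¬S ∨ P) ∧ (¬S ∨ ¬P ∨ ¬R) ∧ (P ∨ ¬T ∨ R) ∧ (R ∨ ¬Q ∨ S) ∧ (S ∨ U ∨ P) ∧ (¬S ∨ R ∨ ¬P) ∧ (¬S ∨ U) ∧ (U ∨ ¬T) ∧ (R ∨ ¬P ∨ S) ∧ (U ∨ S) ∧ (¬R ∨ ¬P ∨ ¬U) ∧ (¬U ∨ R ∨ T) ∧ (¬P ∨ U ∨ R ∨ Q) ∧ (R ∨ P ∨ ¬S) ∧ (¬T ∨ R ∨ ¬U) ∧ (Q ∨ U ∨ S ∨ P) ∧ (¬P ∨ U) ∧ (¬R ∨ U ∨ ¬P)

P ↦ False, Q ↦ True, R ↦ True, S ↦ False, T ↦ True, U ↦ True

Branch on U: set U = True.
Branch on R: set R = True.
The clause (¬P) is unit, so P = False.
Every clause is now satisfied; Q, S, T are unconstrained.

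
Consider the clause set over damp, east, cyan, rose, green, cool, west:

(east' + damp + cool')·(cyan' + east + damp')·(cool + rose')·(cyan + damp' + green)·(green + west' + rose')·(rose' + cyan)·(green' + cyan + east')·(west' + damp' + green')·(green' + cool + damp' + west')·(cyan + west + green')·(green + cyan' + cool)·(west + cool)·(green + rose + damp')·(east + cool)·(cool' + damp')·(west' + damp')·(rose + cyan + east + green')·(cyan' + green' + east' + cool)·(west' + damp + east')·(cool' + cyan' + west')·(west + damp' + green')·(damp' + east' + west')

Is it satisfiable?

Try cool = 1.
The clause (damp') is unit, so damp = 0.
The clause (east') is unit, so east = 0.
Try rose = 1.
The clause (cyan) is unit, so cyan = 1.
The clause (west') is unit, so west = 0.
All clauses hold; green can take either value.
A satisfying assignment: damp=0, east=0, cyan=1, rose=1, green=0, cool=1, west=0.

Yes, satisfiable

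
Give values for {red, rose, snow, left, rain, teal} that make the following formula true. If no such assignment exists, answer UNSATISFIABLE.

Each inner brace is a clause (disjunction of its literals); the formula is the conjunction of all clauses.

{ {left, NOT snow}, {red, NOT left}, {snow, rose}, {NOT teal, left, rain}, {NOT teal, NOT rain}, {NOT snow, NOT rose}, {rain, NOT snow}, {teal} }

red: true,  rose: true,  snow: false,  left: true,  rain: false,  teal: true

From the singleton clause (teal), teal = true.
From the singleton clause (NOT rain), rain = false.
From the singleton clause (left), left = true.
From the singleton clause (red), red = true.
From the singleton clause (NOT snow), snow = false.
From the singleton clause (rose), rose = true.
Every clause now holds.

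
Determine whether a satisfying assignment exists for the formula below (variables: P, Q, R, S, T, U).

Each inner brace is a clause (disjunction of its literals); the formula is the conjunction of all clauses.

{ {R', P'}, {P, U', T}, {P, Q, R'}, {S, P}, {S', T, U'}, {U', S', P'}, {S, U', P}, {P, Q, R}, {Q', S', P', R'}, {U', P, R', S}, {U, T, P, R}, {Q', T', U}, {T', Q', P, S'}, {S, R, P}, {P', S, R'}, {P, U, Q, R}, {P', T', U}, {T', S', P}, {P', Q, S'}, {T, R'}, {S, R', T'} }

Yes

Suppose R = 0.
Suppose S = 0.
From the singleton clause (P), P = 1.
Suppose T = 0.
No clause remains; Q, U are free.
A satisfying assignment: P=1,  Q=1,  R=0,  S=0,  T=0,  U=0.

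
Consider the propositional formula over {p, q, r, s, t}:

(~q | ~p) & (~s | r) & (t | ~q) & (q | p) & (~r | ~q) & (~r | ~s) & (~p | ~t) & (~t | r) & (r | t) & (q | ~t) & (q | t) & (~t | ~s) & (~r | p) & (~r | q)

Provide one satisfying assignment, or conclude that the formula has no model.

Case q = 0:
(p) alone gives p = 1.
(~t) alone gives t = 0.
That conflicts with the unit clause (t).
So q must be the other value — set q = 1.
(~p) alone gives p = 0.
(t) alone gives t = 1.
(~r) alone gives r = 0.
That conflicts with the unit clause (r).
Neither q = 1 nor q = 0 works.

UNSATISFIABLE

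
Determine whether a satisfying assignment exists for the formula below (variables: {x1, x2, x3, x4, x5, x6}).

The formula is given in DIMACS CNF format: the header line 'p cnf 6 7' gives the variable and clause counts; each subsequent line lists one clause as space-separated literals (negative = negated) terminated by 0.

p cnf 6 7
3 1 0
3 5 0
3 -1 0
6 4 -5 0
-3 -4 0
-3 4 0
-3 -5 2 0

No, unsatisfiable

Try x3 = True.
(¬x4) alone gives x4 = False.
Now (x4) is unsatisfied and unit — conflict.
So x3 must be the other value — set x3 = False.
(x1) alone gives x1 = True.
Now (¬x1) is unsatisfied and unit — conflict.
Neither x3 = True nor x3 = False works.
No assignment satisfies every clause.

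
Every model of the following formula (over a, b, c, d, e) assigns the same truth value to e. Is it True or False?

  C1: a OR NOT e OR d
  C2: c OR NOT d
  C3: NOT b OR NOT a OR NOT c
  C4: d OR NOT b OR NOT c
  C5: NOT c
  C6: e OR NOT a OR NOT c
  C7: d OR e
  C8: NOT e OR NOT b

True

Suppose e = false.
The clause (NOT c) is unit, so c = false.
The clause (NOT d) is unit, so d = false.
Now (d) is unsatisfied and unit — conflict.
So every satisfying assignment has e = True.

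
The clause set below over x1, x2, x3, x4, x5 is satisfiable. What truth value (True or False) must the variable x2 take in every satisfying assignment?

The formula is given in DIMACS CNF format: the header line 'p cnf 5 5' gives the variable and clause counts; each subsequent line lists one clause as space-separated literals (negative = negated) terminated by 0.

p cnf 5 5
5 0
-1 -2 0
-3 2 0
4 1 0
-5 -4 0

False

Suppose x2 = True.
The clause (x5) is unit, so x5 = True.
The clause (¬x1) is unit, so x1 = False.
The clause (x4) is unit, so x4 = True.
That conflicts with the unit clause (¬x4).
So every satisfying assignment has x2 = False.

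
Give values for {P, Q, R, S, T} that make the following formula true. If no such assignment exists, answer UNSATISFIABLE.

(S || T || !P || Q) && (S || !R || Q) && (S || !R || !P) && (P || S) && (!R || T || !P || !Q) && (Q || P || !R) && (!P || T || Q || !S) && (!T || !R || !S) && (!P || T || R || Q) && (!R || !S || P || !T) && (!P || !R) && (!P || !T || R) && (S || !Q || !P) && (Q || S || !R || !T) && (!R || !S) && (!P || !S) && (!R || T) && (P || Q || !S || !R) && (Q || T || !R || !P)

P: false,  Q: true,  R: false,  S: true,  T: false

Branch on P: set P = false.
Unit clause (S) forces S = true.
Unit clause (!R) forces R = false.
All clauses hold; Q, T can take either value.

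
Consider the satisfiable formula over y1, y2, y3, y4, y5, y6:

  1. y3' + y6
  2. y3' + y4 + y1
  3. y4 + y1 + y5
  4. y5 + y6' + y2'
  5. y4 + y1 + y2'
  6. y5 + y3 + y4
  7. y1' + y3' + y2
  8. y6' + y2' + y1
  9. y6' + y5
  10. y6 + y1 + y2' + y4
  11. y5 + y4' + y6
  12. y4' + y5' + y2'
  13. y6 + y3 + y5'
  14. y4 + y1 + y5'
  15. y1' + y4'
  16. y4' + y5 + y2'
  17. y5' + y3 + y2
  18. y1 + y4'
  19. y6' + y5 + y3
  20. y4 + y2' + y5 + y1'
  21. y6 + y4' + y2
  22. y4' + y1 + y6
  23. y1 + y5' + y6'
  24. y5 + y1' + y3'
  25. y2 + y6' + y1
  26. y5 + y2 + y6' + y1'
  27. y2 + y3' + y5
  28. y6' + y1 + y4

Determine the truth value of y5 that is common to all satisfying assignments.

Suppose y5 = 0.
From the singleton clause (y6'), y6 = 0.
From the singleton clause (y3'), y3 = 0.
From the singleton clause (y4), y4 = 1.
Now (y4') is unsatisfied and unit — conflict.
So every satisfying assignment has y5 = True.

True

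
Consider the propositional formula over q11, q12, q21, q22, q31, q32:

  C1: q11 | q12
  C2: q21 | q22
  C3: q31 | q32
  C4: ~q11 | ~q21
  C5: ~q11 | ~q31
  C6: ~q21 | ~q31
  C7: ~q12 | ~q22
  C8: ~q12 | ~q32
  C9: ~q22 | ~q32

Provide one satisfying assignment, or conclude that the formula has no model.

UNSATISFIABLE

Case q11 = 1:
(~q21) alone gives q21 = 0.
(q22) alone gives q22 = 1.
(~q31) alone gives q31 = 0.
(q32) alone gives q32 = 1.
Now (~q32) is unsatisfied and unit — conflict.
Undo q11 and try q11 = 0.
(q12) alone gives q12 = 1.
(~q22) alone gives q22 = 0.
(q21) alone gives q21 = 1.
(~q31) alone gives q31 = 0.
(q32) alone gives q32 = 1.
Now (~q32) is unsatisfied and unit — conflict.
Neither q11 = 1 nor q11 = 0 works.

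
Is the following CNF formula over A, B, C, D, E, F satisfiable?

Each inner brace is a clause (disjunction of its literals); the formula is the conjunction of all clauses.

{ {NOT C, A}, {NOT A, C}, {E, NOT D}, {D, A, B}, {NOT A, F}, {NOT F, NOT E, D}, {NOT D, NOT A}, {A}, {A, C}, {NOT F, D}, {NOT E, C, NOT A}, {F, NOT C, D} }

(A) alone gives A = true.
(C) alone gives C = true.
(F) alone gives F = true.
(NOT D) alone gives D = false.
That conflicts with the unit clause (D).
No assignment satisfies every clause.

No, unsatisfiable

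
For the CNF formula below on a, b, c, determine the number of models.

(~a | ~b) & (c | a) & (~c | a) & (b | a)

There are 2^3 = 8 truth assignments over (a, b, c).
Check each against the 4 clauses (columns in the order a, b, c):
  F F F  ✗ fails (c | a)
  F F T  ✗ fails (~c | a)
  F T F  ✗ fails (c | a)
  F T T  ✗ fails (~c | a)
  T F F  ✓ satisfies all
  T F T  ✓ satisfies all
  T T F  ✗ fails (~a | ~b)
  T T T  ✗ fails (~a | ~b)
2 of the 8 rows are models.

2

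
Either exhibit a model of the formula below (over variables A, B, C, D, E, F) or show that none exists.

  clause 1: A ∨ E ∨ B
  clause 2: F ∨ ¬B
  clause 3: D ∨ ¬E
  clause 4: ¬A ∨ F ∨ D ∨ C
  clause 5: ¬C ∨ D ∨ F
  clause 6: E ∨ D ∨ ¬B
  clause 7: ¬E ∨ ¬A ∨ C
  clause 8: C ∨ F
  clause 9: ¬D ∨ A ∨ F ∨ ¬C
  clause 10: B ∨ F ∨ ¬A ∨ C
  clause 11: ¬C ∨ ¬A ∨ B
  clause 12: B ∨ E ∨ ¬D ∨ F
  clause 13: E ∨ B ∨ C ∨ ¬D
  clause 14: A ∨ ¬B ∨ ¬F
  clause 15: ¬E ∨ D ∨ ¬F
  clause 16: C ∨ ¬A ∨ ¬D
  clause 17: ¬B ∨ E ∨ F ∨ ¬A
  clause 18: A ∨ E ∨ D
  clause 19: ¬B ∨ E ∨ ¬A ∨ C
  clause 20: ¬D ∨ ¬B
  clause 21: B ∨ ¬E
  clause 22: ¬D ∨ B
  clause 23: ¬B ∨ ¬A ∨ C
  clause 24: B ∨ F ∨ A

Branch on F: set F = True.
Branch on D: set D = False.
Unit clause (¬E) forces E = False.
Unit clause (¬B) forces B = False.
Unit clause (A) forces A = True.
Unit clause (¬C) forces C = False.
Every clause now holds.

A ↦ True,  B ↦ False,  C ↦ False,  D ↦ False,  E ↦ False,  F ↦ True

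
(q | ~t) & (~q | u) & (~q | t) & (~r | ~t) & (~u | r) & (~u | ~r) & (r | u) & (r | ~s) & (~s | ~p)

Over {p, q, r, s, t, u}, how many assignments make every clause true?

3

There are 2^6 = 64 truth assignments over (p, q, r, s, t, u).
Split on p. With p = 1, the clauses containing p are satisfied and ~p drops from the rest; 1 of the 2^5 = 32 assignments to the other variables satisfy what remains.
With p = 0, by the same count on the reduced clause set, 2 assignments work.
Total: 1 + 2 = 3.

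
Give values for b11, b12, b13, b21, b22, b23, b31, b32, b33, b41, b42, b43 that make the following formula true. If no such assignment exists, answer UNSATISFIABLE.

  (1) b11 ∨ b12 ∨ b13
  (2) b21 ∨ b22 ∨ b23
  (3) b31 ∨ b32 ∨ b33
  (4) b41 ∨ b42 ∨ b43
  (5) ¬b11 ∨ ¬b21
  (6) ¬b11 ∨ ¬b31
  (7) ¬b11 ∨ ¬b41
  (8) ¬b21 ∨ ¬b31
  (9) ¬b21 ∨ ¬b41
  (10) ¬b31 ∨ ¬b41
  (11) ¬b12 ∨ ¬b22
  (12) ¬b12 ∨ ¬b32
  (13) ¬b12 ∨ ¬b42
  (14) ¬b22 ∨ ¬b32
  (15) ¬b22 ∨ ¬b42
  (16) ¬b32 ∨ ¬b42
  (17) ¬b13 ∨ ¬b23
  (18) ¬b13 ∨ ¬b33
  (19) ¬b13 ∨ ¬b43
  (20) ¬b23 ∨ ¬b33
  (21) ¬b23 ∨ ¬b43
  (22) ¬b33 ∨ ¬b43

Try b11 = False.
Try b12 = True.
From the singleton clause (¬b22), b22 = False.
From the singleton clause (¬b32), b32 = False.
From the singleton clause (¬b42), b42 = False.
Try b21 = True.
From the singleton clause (¬b31), b31 = False.
From the singleton clause (b33), b33 = True.
From the singleton clause (¬b41), b41 = False.
From the singleton clause (b43), b43 = True.
But (¬b43) is also a unit clause — contradiction.
That branch fails; take b21 = False instead.
From the singleton clause (b23), b23 = True.
From the singleton clause (¬b13), b13 = False.
From the singleton clause (¬b33), b33 = False.
From the singleton clause (b31), b31 = True.
From the singleton clause (¬b41), b41 = False.
From the singleton clause (b43), b43 = True.
But (¬b43) is also a unit clause — contradiction.
Both values of b21 lead to a conflict.
That branch fails; take b12 = False instead.
From the singleton clause (b13), b13 = True.
From the singleton clause (¬b23), b23 = False.
From the singleton clause (¬b33), b33 = False.
From the singleton clause (¬b43), b43 = False.
Try b21 = True.
From the singleton clause (¬b31), b31 = False.
From the singleton clause (b32), b32 = True.
From the singleton clause (¬b41), b41 = False.
From the singleton clause (b42), b42 = True.
But (¬b42) is also a unit clause — contradiction.
That branch fails; take b21 = False instead.
From the singleton clause (b22), b22 = True.
From the singleton clause (¬b32), b32 = False.
From the singleton clause (b31), b31 = True.
From the singleton clause (¬b41), b41 = False.
From the singleton clause (b42), b42 = True.
But (¬b42) is also a unit clause — contradiction.
Both values of b21 lead to a conflict.
Both values of b12 lead to a conflict.
That branch fails; take b11 = True instead.
From the singleton clause (¬b21), b21 = False.
From the singleton clause (¬b31), b31 = False.
From the singleton clause (¬b41), b41 = False.
Try b22 = True.
From the singleton clause (¬b12), b12 = False.
From the singleton clause (¬b32), b32 = False.
From the singleton clause (b33), b33 = True.
From the singleton clause (¬b42), b42 = False.
From the singleton clause (b43), b43 = True.
But (¬b43) is also a unit clause — contradiction.
That branch fails; take b22 = False instead.
From the singleton clause (b23), b23 = True.
From the singleton clause (¬b13), b13 = False.
From the singleton clause (¬b33), b33 = False.
From the singleton clause (b32), b32 = True.
From the singleton clause (¬b12), b12 = False.
From the singleton clause (¬b42), b42 = False.
From the singleton clause (b43), b43 = True.
But (¬b43) is also a unit clause — contradiction.
Both values of b22 lead to a conflict.
Both values of b11 lead to a conflict.

UNSATISFIABLE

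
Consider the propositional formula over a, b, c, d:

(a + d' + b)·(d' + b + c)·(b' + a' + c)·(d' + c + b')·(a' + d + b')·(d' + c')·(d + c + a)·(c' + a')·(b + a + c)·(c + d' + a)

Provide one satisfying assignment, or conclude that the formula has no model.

Suppose d = 0.
Suppose a = 0.
(c) alone gives c = 1.
No clause remains; b is free.

a ↦ 0,  b ↦ 1,  c ↦ 1,  d ↦ 0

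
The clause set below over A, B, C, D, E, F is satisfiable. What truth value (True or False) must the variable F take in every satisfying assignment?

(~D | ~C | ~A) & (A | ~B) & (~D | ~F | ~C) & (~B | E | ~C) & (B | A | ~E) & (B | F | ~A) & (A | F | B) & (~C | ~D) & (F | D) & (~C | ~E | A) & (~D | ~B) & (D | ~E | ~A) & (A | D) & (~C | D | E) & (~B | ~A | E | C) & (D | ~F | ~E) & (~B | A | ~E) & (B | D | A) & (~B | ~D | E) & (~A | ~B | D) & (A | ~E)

True

Suppose F = 0.
The clause (D) is unit, so D = 1.
The clause (~C) is unit, so C = 0.
The clause (~B) is unit, so B = 0.
The clause (~A) is unit, so A = 0.
That conflicts with the unit clause (A).
So every satisfying assignment has F = True.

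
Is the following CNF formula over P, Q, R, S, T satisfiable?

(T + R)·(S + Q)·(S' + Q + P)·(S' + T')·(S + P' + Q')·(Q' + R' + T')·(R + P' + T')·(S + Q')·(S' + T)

No, unsatisfiable

Try T = 1.
(S') alone gives S = 0.
(Q) alone gives Q = 1.
But (Q') is also a unit clause — contradiction.
Undo T and try T = 0.
(R) alone gives R = 1.
(S') alone gives S = 0.
(Q) alone gives Q = 1.
But (Q') is also a unit clause — contradiction.
Neither T = 1 nor T = 0 works.
No assignment satisfies every clause.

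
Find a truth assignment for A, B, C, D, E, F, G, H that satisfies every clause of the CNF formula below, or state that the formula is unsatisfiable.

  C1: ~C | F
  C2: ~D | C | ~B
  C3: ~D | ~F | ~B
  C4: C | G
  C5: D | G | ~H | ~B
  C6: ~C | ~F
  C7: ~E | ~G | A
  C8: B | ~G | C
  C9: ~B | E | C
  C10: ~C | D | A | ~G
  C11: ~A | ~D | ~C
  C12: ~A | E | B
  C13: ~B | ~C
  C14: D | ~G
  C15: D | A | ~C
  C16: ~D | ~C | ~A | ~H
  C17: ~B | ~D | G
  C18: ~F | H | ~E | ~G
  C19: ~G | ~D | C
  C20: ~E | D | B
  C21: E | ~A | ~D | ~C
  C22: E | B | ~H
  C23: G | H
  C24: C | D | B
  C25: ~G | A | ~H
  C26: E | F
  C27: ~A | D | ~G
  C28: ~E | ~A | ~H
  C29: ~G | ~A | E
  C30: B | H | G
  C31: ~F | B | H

UNSATISFIABLE

Case C = 0:
The clause (G) is unit, so G = 1.
The clause (B) is unit, so B = 1.
The clause (~D) is unit, so D = 0.
That conflicts with the unit clause (D).
Backtrack on C: now try C = 1.
The clause (F) is unit, so F = 1.
That conflicts with the unit clause (~F).
Neither C = 1 nor C = 0 works.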